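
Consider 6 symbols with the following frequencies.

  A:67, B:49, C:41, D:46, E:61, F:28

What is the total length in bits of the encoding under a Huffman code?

748

Build the Huffman tree bottom-up:
F(28) + C(41) → 69
D(46) + B(49) → 95
E(61) + A(67) → 128
69 + 95 → 164
128 + 164 → 292
The encoded length is the sum of every internal node's weight: 69 + 95 + 128 + 164 + 292 = 748 bits.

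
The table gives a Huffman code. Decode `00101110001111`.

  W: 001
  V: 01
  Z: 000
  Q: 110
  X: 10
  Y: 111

Read left to right; each codeword is recognised as soon as it completes (prefix code):
  001→W | 01→V | 110→Q | 001→W | 111→Y
Decoded message: WVQWY

WVQWY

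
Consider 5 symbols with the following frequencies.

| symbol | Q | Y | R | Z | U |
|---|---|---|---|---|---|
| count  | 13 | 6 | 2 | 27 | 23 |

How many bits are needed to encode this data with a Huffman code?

144

Greedily combine the two least-frequent nodes:
combine R(2), Y(6) → 8
combine 8, Q(13) → 21
combine 21, U(23) → 44
combine Z(27), 44 → 71
The encoded length is the sum of every internal node's weight: 8 + 21 + 44 + 71 = 144 bits.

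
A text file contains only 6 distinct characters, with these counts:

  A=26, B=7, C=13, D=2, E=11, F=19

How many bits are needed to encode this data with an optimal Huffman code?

185

Greedily combine the two least-frequent nodes:
combine D(2), B(7) → 9
combine 9, E(11) → 20
combine C(13), F(19) → 32
combine 20, A(26) → 46
combine 32, 46 → 78
Total encoded bits = sum of merged weights = 9 + 20 + 32 + 46 + 78 = 185.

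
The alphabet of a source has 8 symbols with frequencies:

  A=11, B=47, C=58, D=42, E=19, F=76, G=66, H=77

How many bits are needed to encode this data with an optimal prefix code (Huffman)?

Merge the two smallest weights repeatedly:
combine A(11), E(19) → 30
combine 30, D(42) → 72
combine B(47), C(58) → 105
combine G(66), 72 → 138
combine F(76), H(77) → 153
combine 105, 138 → 243
combine 153, 243 → 396
Total encoded bits = sum of merged weights = 30 + 72 + 105 + 138 + 153 + 243 + 396 = 1137.

1137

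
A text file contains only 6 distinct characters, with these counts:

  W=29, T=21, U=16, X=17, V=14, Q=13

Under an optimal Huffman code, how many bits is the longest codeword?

Merge the two lowest-weight nodes at each step:
Q(13) + V(14) → 27
U(16) + X(17) → 33
T(21) + 27 → 48
W(29) + 33 → 62
48 + 62 → 110
The rarest symbols sit at the bottom; the longest codeword is 3 bits.

3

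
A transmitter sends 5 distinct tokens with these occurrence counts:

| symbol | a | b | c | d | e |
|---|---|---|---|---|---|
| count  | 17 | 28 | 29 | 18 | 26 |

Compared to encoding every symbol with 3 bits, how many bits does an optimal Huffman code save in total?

83

Fixed-length: 3 bits × 118 symbols = 354 bits.
Huffman merges:
a(17) + d(18) → 35
e(26) + b(28) → 54
c(29) + 35 → 64
54 + 64 → 118
Huffman total = 35 + 54 + 64 + 118 = 271 bits.
Saving = 354 − 271 = 83 bits.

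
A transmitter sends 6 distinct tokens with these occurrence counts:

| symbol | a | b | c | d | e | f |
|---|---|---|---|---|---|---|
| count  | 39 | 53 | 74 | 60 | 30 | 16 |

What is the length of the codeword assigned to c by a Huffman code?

2

Build the tree from the bottom:
f(16) + e(30) → 46
a(39) + 46 → 85
b(53) + d(60) → 113
c(74) + 85 → 159
113 + 159 → 272
c sits 2 levels below the root, so its codeword is 2 bits.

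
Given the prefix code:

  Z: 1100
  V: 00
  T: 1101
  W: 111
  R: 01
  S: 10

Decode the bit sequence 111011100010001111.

Read left to right; each codeword is recognised as soon as it completes (prefix code):
  111→W | 01→R | 1100→Z | 01→R | 00→V | 01→R | 111→W
Decoded message: WRZRVRW

WRZRVRW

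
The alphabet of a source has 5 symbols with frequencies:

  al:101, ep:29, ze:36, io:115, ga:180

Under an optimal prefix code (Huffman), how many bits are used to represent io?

Repeatedly merge the two smallest:
ep(29) + ze(36) → 65
65 + al(101) → 166
io(115) + 166 → 281
ga(180) + 281 → 461
io sits 2 levels below the root, so its codeword is 2 bits.

2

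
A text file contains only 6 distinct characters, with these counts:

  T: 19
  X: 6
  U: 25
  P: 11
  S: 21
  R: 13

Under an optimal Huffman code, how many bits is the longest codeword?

4

Merge the two lowest-weight nodes at each step:
merge X(6) and P(11): 17
merge R(13) and 17: 30
merge T(19) and S(21): 40
merge U(25) and 30: 55
merge 40 and 55: 95
The first pair merged (X, P) ends up deepest, at depth 4.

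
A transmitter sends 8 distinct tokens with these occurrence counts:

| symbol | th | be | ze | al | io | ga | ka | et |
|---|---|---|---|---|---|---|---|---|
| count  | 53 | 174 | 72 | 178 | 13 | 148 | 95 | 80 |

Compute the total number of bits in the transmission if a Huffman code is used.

Merge the two smallest weights repeatedly:
io(13) + th(53) → 66
66 + ze(72) → 138
et(80) + ka(95) → 175
138 + ga(148) → 286
be(174) + 175 → 349
al(178) + 286 → 464
349 + 464 → 813
Total encoded bits = sum of merged weights = 66 + 138 + 175 + 286 + 349 + 464 + 813 = 2291.

2291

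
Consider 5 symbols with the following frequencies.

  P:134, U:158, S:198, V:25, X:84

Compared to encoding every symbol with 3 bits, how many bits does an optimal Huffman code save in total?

Fixed-length: 3 bits × 599 symbols = 1797 bits.
Huffman merges:
merge V(25) and X(84): 109
merge 109 and P(134): 243
merge U(158) and S(198): 356
merge 243 and 356: 599
Huffman total = 109 + 243 + 356 + 599 = 1307 bits.
Saving = 1797 − 1307 = 490 bits.

490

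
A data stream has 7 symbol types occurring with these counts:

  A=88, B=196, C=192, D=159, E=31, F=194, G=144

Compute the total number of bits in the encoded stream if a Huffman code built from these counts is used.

Build the Huffman tree bottom-up:
merge E(31) and A(88): 119
merge 119 and G(144): 263
merge D(159) and C(192): 351
merge F(194) and B(196): 390
merge 263 and 351: 614
merge 390 and 614: 1004
The encoded length is the sum of every internal node's weight: 119 + 263 + 351 + 390 + 614 + 1004 = 2741 bits.

2741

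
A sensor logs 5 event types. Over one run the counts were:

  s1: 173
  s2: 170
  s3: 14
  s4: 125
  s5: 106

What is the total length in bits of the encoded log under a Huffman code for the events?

1296

Merge the two smallest weights repeatedly:
s3(14) + s5(106) → 120
120 + s4(125) → 245
s2(170) + s1(173) → 343
245 + 343 → 588
Each symbol's bit-cost is frequency × depth; summing gives 1296 bits (equivalently 120 + 245 + 343 + 588).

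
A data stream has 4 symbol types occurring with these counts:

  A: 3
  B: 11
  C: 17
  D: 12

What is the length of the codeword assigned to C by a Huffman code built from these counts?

Huffman merges, smallest pair first:
merge A(3) and B(11): 14
merge D(12) and 14: 26
merge C(17) and 26: 43
C is merged only at the final step, so code length = 1.

1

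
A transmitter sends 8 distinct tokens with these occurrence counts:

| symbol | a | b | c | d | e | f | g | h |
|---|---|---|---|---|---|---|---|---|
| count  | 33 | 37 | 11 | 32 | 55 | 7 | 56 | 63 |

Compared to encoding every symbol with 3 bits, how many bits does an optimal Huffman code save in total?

51

Fixed-length: 3 bits × 294 symbols = 882 bits.
Huffman merges:
f(7) + c(11) → 18
18 + d(32) → 50
a(33) + b(37) → 70
50 + e(55) → 105
g(56) + h(63) → 119
70 + 105 → 175
119 + 175 → 294
Huffman total = 18 + 50 + 70 + 105 + 119 + 175 + 294 = 831 bits.
Saving = 882 − 831 = 51 bits.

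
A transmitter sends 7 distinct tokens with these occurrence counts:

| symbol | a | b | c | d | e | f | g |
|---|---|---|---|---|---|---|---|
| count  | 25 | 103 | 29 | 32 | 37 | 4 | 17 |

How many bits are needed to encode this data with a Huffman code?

Merge the two smallest weights repeatedly:
f(4) + g(17) → 21
21 + a(25) → 46
c(29) + d(32) → 61
e(37) + 46 → 83
61 + 83 → 144
b(103) + 144 → 247
Each symbol's bit-cost is frequency × depth; summing gives 602 bits (equivalently 21 + 46 + 61 + 83 + 144 + 247).

602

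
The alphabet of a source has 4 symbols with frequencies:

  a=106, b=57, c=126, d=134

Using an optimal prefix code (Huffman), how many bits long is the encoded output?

Build the Huffman tree bottom-up:
b(57) + a(106) → 163
c(126) + d(134) → 260
163 + 260 → 423
The encoded length is the sum of every internal node's weight: 163 + 260 + 423 = 846 bits.

846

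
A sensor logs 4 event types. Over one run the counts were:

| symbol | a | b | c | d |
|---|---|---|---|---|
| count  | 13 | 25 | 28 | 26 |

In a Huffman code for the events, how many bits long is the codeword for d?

Build the tree from the bottom:
a(13) + b(25) → 38
d(26) + c(28) → 54
38 + 54 → 92
d sits 2 levels below the root, so its codeword is 2 bits.

2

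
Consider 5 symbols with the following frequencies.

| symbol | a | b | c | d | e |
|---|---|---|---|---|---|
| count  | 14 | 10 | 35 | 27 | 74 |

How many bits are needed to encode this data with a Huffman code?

321

Greedily combine the two least-frequent nodes:
b(10) + a(14) → 24
24 + d(27) → 51
c(35) + 51 → 86
e(74) + 86 → 160
Total encoded bits = sum of merged weights = 24 + 51 + 86 + 160 = 321.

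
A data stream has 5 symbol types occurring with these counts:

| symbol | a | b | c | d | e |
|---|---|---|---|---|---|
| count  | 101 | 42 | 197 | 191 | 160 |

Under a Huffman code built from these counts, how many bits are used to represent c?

Huffman merges, smallest pair first:
b(42) + a(101) → 143
143 + e(160) → 303
d(191) + c(197) → 388
303 + 388 → 691
c's leaf is at depth 2, giving a 2-bit codeword.

2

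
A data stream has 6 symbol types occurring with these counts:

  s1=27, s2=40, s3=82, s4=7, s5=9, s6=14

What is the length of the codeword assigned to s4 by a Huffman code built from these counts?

Build the tree from the bottom:
merge s4(7) and s5(9): 16
merge s6(14) and 16: 30
merge s1(27) and 30: 57
merge s2(40) and 57: 97
merge s3(82) and 97: 179
The subtree containing s4 is merged 5 times, so code length = 5.

5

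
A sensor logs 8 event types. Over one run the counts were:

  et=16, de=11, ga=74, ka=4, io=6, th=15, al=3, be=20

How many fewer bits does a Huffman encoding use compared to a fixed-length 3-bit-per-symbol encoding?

104

Fixed-length: 3 bits × 149 symbols = 447 bits.
Huffman merges:
combine al(3), ka(4) → 7
combine io(6), 7 → 13
combine de(11), 13 → 24
combine th(15), et(16) → 31
combine be(20), 24 → 44
combine 31, 44 → 75
combine ga(74), 75 → 149
Huffman total = 7 + 13 + 24 + 31 + 44 + 75 + 149 = 343 bits.
Saving = 447 − 343 = 104 bits.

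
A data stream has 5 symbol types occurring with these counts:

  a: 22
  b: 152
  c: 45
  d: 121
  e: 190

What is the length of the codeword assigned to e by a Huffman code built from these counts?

Huffman merges, smallest pair first:
a(22) + c(45) → 67
67 + d(121) → 188
b(152) + 188 → 340
e(190) + 340 → 530
e is merged only at the final step, so code length = 1.

1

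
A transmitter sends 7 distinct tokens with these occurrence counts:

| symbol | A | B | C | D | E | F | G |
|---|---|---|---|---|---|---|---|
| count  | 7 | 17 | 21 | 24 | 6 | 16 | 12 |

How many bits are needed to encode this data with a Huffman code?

Greedily combine the two least-frequent nodes:
E(6) + A(7) → 13
G(12) + 13 → 25
F(16) + B(17) → 33
C(21) + D(24) → 45
25 + 33 → 58
45 + 58 → 103
The encoded length is the sum of every internal node's weight: 13 + 25 + 33 + 45 + 58 + 103 = 277 bits.

277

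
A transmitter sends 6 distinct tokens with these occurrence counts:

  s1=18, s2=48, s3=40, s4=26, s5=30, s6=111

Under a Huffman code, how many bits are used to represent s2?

Repeatedly merge the two smallest:
combine s1(18), s4(26) → 44
combine s5(30), s3(40) → 70
combine 44, s2(48) → 92
combine 70, 92 → 162
combine s6(111), 162 → 273
s2 sits 3 levels below the root, so its codeword is 3 bits.

3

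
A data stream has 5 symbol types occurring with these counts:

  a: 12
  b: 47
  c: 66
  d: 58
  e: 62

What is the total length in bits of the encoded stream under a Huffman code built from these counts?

549

Greedily combine the two least-frequent nodes:
a(12) + b(47) → 59
d(58) + 59 → 117
e(62) + c(66) → 128
117 + 128 → 245
Total encoded bits = sum of merged weights = 59 + 117 + 128 + 245 = 549.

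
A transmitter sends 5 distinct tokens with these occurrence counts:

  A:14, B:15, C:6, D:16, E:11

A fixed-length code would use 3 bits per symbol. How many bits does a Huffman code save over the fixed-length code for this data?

Fixed-length: 3 bits × 62 symbols = 186 bits.
Huffman merges:
C(6) + E(11) → 17
A(14) + B(15) → 29
D(16) + 17 → 33
29 + 33 → 62
Huffman total = 17 + 29 + 33 + 62 = 141 bits.
Saving = 186 − 141 = 45 bits.

45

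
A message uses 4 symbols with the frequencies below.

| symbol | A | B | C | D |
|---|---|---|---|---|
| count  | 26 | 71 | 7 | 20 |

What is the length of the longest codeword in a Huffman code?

Merge the two lowest-weight nodes at each step:
merge C(7) and D(20): 27
merge A(26) and 27: 53
merge 53 and B(71): 124
The rarest symbols sit at the bottom; the longest codeword is 3 bits.

3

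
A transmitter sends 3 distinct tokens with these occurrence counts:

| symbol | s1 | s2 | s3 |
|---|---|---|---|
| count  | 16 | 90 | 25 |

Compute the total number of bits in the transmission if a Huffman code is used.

Build the Huffman tree bottom-up:
merge s1(16) and s3(25): 41
merge 41 and s2(90): 131
Total encoded bits = sum of merged weights = 41 + 131 = 172.

172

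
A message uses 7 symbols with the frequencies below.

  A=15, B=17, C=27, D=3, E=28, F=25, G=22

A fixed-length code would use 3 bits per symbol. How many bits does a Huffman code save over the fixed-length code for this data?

37

Fixed-length: 3 bits × 137 symbols = 411 bits.
Huffman merges:
merge D(3) and A(15): 18
merge B(17) and 18: 35
merge G(22) and F(25): 47
merge C(27) and E(28): 55
merge 35 and 47: 82
merge 55 and 82: 137
Huffman total = 18 + 35 + 47 + 55 + 82 + 137 = 374 bits.
Saving = 411 − 374 = 37 bits.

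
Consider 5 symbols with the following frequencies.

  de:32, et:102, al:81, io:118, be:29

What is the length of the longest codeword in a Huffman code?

3

Merge the two lowest-weight nodes at each step:
merge be(29) and de(32): 61
merge 61 and al(81): 142
merge et(102) and io(118): 220
merge 142 and 220: 362
Maximum depth reached is 3.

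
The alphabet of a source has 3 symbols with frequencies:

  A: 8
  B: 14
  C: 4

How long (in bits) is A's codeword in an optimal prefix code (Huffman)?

2

Repeatedly merge the two smallest:
merge C(4) and A(8): 12
merge 12 and B(14): 26
A sits 2 levels below the root, so its codeword is 2 bits.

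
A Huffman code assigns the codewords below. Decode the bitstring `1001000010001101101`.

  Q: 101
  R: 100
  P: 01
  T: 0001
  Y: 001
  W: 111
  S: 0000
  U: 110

RRYTQQ

Read left to right; each codeword is recognised as soon as it completes (prefix code):
  100→R | 100→R | 001→Y | 0001→T | 101→Q | 101→Q
Decoded message: RRYTQQ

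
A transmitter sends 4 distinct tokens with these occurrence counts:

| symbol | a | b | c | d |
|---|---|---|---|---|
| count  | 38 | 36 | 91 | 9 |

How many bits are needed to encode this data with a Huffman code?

Merge the two smallest weights repeatedly:
d(9) + b(36) → 45
a(38) + 45 → 83
83 + c(91) → 174
Total encoded bits = sum of merged weights = 45 + 83 + 174 = 302.

302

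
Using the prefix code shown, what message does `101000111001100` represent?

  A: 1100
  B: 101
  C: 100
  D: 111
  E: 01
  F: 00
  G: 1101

Read left to right; each codeword is recognised as soon as it completes (prefix code):
  101→B | 00→F | 01→E | 1100→A | 1100→A
Decoded message: BFEAA

BFEAA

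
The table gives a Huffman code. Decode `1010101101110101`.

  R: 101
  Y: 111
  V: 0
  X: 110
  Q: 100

RVRRXR

Read left to right; each codeword is recognised as soon as it completes (prefix code):
  101→R | 0→V | 101→R | 101→R | 110→X | 101→R
Decoded message: RVRRXR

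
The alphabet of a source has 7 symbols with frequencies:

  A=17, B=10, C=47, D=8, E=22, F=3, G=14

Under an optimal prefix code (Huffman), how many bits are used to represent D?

Build the tree from the bottom:
combine F(3), D(8) → 11
combine B(10), 11 → 21
combine G(14), A(17) → 31
combine 21, E(22) → 43
combine 31, 43 → 74
combine C(47), 74 → 121
The subtree containing D is merged 5 times, so code length = 5.

5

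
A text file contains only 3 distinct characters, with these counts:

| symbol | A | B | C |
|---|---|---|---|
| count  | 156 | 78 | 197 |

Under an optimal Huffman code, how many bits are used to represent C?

Huffman merges, smallest pair first:
combine B(78), A(156) → 234
combine C(197), 234 → 431
C is merged only at the final step, so code length = 1.

1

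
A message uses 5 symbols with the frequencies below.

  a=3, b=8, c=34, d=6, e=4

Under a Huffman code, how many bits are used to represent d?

3

Repeatedly merge the two smallest:
combine a(3), e(4) → 7
combine d(6), 7 → 13
combine b(8), 13 → 21
combine 21, c(34) → 55
d sits 3 levels below the root, so its codeword is 3 bits.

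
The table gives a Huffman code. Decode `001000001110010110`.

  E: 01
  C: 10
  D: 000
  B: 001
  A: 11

Read left to right; each codeword is recognised as soon as it completes (prefix code):
  001→B | 000→D | 001→B | 11→A | 001→B | 01→E | 10→C
Decoded message: BDBABEC

BDBABEC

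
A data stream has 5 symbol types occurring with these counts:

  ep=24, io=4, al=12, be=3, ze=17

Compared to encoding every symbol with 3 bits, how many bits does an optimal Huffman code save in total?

Fixed-length: 3 bits × 60 symbols = 180 bits.
Huffman merges:
merge be(3) and io(4): 7
merge 7 and al(12): 19
merge ze(17) and 19: 36
merge ep(24) and 36: 60
Huffman total = 7 + 19 + 36 + 60 = 122 bits.
Saving = 180 − 122 = 58 bits.

58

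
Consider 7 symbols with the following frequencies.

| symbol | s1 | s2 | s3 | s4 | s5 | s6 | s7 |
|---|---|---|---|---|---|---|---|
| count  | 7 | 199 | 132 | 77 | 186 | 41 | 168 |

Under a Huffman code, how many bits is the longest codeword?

5

Merge the two lowest-weight nodes at each step:
s1(7) + s6(41) → 48
48 + s4(77) → 125
125 + s3(132) → 257
s7(168) + s5(186) → 354
s2(199) + 257 → 456
354 + 456 → 810
Maximum depth reached is 5.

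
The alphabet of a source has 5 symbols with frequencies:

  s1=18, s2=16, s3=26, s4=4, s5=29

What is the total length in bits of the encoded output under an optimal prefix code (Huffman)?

Greedily combine the two least-frequent nodes:
merge s4(4) and s2(16): 20
merge s1(18) and 20: 38
merge s3(26) and s5(29): 55
merge 38 and 55: 93
Each symbol's bit-cost is frequency × depth; summing gives 206 bits (equivalently 20 + 38 + 55 + 93).

206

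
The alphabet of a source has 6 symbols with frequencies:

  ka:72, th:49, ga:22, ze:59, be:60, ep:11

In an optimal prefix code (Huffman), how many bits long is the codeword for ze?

Huffman merges, smallest pair first:
merge ep(11) and ga(22): 33
merge 33 and th(49): 82
merge ze(59) and be(60): 119
merge ka(72) and 82: 154
merge 119 and 154: 273
ze's leaf is at depth 2, giving a 2-bit codeword.

2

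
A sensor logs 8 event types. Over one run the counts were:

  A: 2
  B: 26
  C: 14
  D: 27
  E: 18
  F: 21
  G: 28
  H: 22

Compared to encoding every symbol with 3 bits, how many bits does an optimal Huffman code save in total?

12

Fixed-length: 3 bits × 158 symbols = 474 bits.
Huffman merges:
combine A(2), C(14) → 16
combine 16, E(18) → 34
combine F(21), H(22) → 43
combine B(26), D(27) → 53
combine G(28), 34 → 62
combine 43, 53 → 96
combine 62, 96 → 158
Huffman total = 16 + 34 + 43 + 53 + 62 + 96 + 158 = 462 bits.
Saving = 474 − 462 = 12 bits.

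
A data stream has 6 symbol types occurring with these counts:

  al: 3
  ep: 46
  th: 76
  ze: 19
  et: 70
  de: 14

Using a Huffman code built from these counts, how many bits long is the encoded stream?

Build the Huffman tree bottom-up:
merge al(3) and de(14): 17
merge 17 and ze(19): 36
merge 36 and ep(46): 82
merge et(70) and th(76): 146
merge 82 and 146: 228
Each symbol's bit-cost is frequency × depth; summing gives 509 bits (equivalently 17 + 36 + 82 + 146 + 228).

509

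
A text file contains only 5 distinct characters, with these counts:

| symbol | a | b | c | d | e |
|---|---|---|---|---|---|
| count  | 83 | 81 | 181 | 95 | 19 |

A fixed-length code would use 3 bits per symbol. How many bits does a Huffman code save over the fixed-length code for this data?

362

Fixed-length: 3 bits × 459 symbols = 1377 bits.
Huffman merges:
e(19) + b(81) → 100
a(83) + d(95) → 178
100 + 178 → 278
c(181) + 278 → 459
Huffman total = 100 + 178 + 278 + 459 = 1015 bits.
Saving = 1377 − 1015 = 362 bits.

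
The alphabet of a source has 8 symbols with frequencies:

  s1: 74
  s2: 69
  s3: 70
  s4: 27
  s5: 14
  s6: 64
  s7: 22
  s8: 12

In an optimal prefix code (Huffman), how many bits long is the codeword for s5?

5

Build the tree from the bottom:
combine s8(12), s5(14) → 26
combine s7(22), 26 → 48
combine s4(27), 48 → 75
combine s6(64), s2(69) → 133
combine s3(70), s1(74) → 144
combine 75, 133 → 208
combine 144, 208 → 352
s5 sits 5 levels below the root, so its codeword is 5 bits.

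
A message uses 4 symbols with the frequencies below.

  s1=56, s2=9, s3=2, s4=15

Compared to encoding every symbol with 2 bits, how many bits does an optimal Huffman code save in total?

45

Fixed-length: 2 bits × 82 symbols = 164 bits.
Huffman merges:
s3(2) + s2(9) → 11
11 + s4(15) → 26
26 + s1(56) → 82
Huffman total = 11 + 26 + 82 = 119 bits.
Saving = 164 − 119 = 45 bits.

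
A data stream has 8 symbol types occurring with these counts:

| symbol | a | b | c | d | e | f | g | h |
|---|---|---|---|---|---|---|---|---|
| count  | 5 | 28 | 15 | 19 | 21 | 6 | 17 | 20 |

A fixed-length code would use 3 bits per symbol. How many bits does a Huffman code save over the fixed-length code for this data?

17

Fixed-length: 3 bits × 131 symbols = 393 bits.
Huffman merges:
a(5) + f(6) → 11
11 + c(15) → 26
g(17) + d(19) → 36
h(20) + e(21) → 41
26 + b(28) → 54
36 + 41 → 77
54 + 77 → 131
Huffman total = 11 + 26 + 36 + 41 + 54 + 77 + 131 = 376 bits.
Saving = 393 − 376 = 17 bits.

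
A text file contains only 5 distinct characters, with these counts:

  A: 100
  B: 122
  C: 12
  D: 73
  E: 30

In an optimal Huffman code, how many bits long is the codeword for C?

4

Build the tree from the bottom:
C(12) + E(30) → 42
42 + D(73) → 115
A(100) + 115 → 215
B(122) + 215 → 337
The subtree containing C is merged 4 times, so code length = 4.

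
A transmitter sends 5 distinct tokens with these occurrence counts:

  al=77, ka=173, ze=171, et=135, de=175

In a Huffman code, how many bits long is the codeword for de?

Build the tree from the bottom:
merge al(77) and et(135): 212
merge ze(171) and ka(173): 344
merge de(175) and 212: 387
merge 344 and 387: 731
de's leaf is at depth 2, giving a 2-bit codeword.

2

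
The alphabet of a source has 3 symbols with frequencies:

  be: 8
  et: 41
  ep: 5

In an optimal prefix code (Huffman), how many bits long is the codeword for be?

Build the tree from the bottom:
ep(5) + be(8) → 13
13 + et(41) → 54
be sits 2 levels below the root, so its codeword is 2 bits.

2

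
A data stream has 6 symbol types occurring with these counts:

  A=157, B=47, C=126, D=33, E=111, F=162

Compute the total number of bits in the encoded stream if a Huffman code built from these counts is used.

Build the Huffman tree bottom-up:
combine D(33), B(47) → 80
combine 80, E(111) → 191
combine C(126), A(157) → 283
combine F(162), 191 → 353
combine 283, 353 → 636
Each symbol's bit-cost is frequency × depth; summing gives 1543 bits (equivalently 80 + 191 + 283 + 353 + 636).

1543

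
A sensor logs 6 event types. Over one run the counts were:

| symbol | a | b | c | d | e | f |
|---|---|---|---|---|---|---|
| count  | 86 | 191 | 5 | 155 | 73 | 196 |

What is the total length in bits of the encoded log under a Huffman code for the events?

Build the Huffman tree bottom-up:
c(5) + e(73) → 78
78 + a(86) → 164
d(155) + 164 → 319
b(191) + f(196) → 387
319 + 387 → 706
The encoded length is the sum of every internal node's weight: 78 + 164 + 319 + 387 + 706 = 1654 bits.

1654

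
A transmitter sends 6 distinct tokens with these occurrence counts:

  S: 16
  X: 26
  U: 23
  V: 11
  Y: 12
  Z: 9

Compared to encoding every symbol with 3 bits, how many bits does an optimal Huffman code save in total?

49

Fixed-length: 3 bits × 97 symbols = 291 bits.
Huffman merges:
Z(9) + V(11) → 20
Y(12) + S(16) → 28
20 + U(23) → 43
X(26) + 28 → 54
43 + 54 → 97
Huffman total = 20 + 28 + 43 + 54 + 97 = 242 bits.
Saving = 291 − 242 = 49 bits.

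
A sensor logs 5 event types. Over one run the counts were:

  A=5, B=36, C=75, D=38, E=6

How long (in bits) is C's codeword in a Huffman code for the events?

1

Repeatedly merge the two smallest:
A(5) + E(6) → 11
11 + B(36) → 47
D(38) + 47 → 85
C(75) + 85 → 160
C is a child of the root — depth 1, so its codeword is a single bit.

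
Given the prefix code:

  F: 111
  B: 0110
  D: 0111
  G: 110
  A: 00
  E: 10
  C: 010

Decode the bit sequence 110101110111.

GEFD

Read left to right; each codeword is recognised as soon as it completes (prefix code):
  110→G | 10→E | 111→F | 0111→D
Decoded message: GEFD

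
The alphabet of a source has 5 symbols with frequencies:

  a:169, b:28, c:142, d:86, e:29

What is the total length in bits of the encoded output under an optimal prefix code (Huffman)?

Merge the two smallest weights repeatedly:
combine b(28), e(29) → 57
combine 57, d(86) → 143
combine c(142), 143 → 285
combine a(169), 285 → 454
Total encoded bits = sum of merged weights = 57 + 143 + 285 + 454 = 939.

939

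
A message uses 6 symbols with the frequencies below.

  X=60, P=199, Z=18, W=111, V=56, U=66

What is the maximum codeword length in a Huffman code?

Merge the two lowest-weight nodes at each step:
Z(18) + V(56) → 74
X(60) + U(66) → 126
74 + W(111) → 185
126 + 185 → 311
P(199) + 311 → 510
Maximum depth reached is 4.

4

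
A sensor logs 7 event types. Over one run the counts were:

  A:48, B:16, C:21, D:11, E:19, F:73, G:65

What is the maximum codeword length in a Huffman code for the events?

Merge the two lowest-weight nodes at each step:
D(11) + B(16) → 27
E(19) + C(21) → 40
27 + 40 → 67
A(48) + G(65) → 113
67 + F(73) → 140
113 + 140 → 253
The rarest symbols sit at the bottom; the longest codeword is 4 bits.

4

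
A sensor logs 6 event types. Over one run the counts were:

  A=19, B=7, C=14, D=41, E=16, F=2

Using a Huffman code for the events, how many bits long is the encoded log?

224

Greedily combine the two least-frequent nodes:
combine F(2), B(7) → 9
combine 9, C(14) → 23
combine E(16), A(19) → 35
combine 23, 35 → 58
combine D(41), 58 → 99
Each symbol's bit-cost is frequency × depth; summing gives 224 bits (equivalently 9 + 23 + 35 + 58 + 99).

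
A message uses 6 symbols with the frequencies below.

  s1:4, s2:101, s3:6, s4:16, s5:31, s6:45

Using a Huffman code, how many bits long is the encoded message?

398

Build the Huffman tree bottom-up:
merge s1(4) and s3(6): 10
merge 10 and s4(16): 26
merge 26 and s5(31): 57
merge s6(45) and 57: 102
merge s2(101) and 102: 203
Total encoded bits = sum of merged weights = 10 + 26 + 57 + 102 + 203 = 398.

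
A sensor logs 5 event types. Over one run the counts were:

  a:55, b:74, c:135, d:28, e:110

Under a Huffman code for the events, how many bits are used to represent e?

2

Huffman merges, smallest pair first:
d(28) + a(55) → 83
b(74) + 83 → 157
e(110) + c(135) → 245
157 + 245 → 402
e sits 2 levels below the root, so its codeword is 2 bits.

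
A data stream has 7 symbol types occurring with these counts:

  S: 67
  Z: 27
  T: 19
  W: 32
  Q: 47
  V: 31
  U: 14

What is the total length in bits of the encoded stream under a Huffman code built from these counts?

630

Merge the two smallest weights repeatedly:
U(14) + T(19) → 33
Z(27) + V(31) → 58
W(32) + 33 → 65
Q(47) + 58 → 105
65 + S(67) → 132
105 + 132 → 237
Each symbol's bit-cost is frequency × depth; summing gives 630 bits (equivalently 33 + 58 + 65 + 105 + 132 + 237).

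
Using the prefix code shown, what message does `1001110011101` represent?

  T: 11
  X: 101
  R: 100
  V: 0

RTRTX

Read left to right; each codeword is recognised as soon as it completes (prefix code):
  100→R | 11→T | 100→R | 11→T | 101→X
Decoded message: RTRTX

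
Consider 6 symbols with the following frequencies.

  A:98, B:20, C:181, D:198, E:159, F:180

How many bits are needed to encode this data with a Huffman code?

Merge the two smallest weights repeatedly:
B(20) + A(98) → 118
118 + E(159) → 277
F(180) + C(181) → 361
D(198) + 277 → 475
361 + 475 → 836
Each symbol's bit-cost is frequency × depth; summing gives 2067 bits (equivalently 118 + 277 + 361 + 475 + 836).

2067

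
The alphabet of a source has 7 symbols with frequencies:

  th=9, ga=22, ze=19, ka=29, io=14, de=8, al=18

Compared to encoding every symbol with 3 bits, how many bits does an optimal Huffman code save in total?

34

Fixed-length: 3 bits × 119 symbols = 357 bits.
Huffman merges:
merge de(8) and th(9): 17
merge io(14) and 17: 31
merge al(18) and ze(19): 37
merge ga(22) and ka(29): 51
merge 31 and 37: 68
merge 51 and 68: 119
Huffman total = 17 + 31 + 37 + 51 + 68 + 119 = 323 bits.
Saving = 357 − 323 = 34 bits.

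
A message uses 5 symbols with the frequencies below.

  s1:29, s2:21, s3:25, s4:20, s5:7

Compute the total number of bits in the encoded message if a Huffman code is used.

Merge the two smallest weights repeatedly:
combine s5(7), s4(20) → 27
combine s2(21), s3(25) → 46
combine 27, s1(29) → 56
combine 46, 56 → 102
Total encoded bits = sum of merged weights = 27 + 46 + 56 + 102 = 231.

231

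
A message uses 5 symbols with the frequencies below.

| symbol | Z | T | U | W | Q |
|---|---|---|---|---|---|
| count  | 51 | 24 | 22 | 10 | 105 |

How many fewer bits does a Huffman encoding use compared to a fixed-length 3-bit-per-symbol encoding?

Fixed-length: 3 bits × 212 symbols = 636 bits.
Huffman merges:
merge W(10) and U(22): 32
merge T(24) and 32: 56
merge Z(51) and 56: 107
merge Q(105) and 107: 212
Huffman total = 32 + 56 + 107 + 212 = 407 bits.
Saving = 636 − 407 = 229 bits.

229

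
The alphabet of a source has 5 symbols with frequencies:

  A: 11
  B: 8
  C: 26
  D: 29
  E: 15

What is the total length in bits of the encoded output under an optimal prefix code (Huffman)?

197

Build the Huffman tree bottom-up:
combine B(8), A(11) → 19
combine E(15), 19 → 34
combine C(26), D(29) → 55
combine 34, 55 → 89
Total encoded bits = sum of merged weights = 19 + 34 + 55 + 89 = 197.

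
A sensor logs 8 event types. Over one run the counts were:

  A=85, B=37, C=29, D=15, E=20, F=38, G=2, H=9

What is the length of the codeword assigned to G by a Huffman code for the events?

Repeatedly merge the two smallest:
combine G(2), H(9) → 11
combine 11, D(15) → 26
combine E(20), 26 → 46
combine C(29), B(37) → 66
combine F(38), 46 → 84
combine 66, 84 → 150
combine A(85), 150 → 235
The subtree containing G is merged 6 times, so code length = 6.

6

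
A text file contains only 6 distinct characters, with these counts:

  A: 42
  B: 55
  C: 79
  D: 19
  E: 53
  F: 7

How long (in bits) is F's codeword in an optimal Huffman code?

Repeatedly merge the two smallest:
combine F(7), D(19) → 26
combine 26, A(42) → 68
combine E(53), B(55) → 108
combine 68, C(79) → 147
combine 108, 147 → 255
F's leaf is at depth 4, giving a 4-bit codeword.

4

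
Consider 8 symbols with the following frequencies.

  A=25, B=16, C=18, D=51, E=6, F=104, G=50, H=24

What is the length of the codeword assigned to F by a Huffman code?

Build the tree from the bottom:
E(6) + B(16) → 22
C(18) + 22 → 40
H(24) + A(25) → 49
40 + 49 → 89
G(50) + D(51) → 101
89 + 101 → 190
F(104) + 190 → 294
F sits one level below the root: a 1-bit codeword.

1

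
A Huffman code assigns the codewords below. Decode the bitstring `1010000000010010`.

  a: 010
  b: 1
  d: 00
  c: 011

Read left to right; each codeword is recognised as soon as it completes (prefix code):
  1→b | 010→a | 00→d | 00→d | 00→d | 010→a | 010→a
Decoded message: badddaa

badddaa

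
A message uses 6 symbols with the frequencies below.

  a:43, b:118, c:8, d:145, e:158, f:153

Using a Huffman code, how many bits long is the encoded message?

1470

Build the Huffman tree bottom-up:
merge c(8) and a(43): 51
merge 51 and b(118): 169
merge d(145) and f(153): 298
merge e(158) and 169: 327
merge 298 and 327: 625
The encoded length is the sum of every internal node's weight: 51 + 169 + 298 + 327 + 625 = 1470 bits.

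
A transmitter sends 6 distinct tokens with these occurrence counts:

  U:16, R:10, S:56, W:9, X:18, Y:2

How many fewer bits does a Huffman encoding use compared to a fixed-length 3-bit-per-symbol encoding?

Fixed-length: 3 bits × 111 symbols = 333 bits.
Huffman merges:
combine Y(2), W(9) → 11
combine R(10), 11 → 21
combine U(16), X(18) → 34
combine 21, 34 → 55
combine 55, S(56) → 111
Huffman total = 11 + 21 + 34 + 55 + 111 = 232 bits.
Saving = 333 − 232 = 101 bits.

101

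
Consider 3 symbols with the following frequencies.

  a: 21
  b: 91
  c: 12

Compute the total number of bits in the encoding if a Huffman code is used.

157

Merge the two smallest weights repeatedly:
merge c(12) and a(21): 33
merge 33 and b(91): 124
Total encoded bits = sum of merged weights = 33 + 124 = 157.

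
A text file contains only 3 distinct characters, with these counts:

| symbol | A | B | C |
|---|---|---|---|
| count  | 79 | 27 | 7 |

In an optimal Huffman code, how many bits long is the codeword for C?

Repeatedly merge the two smallest:
C(7) + B(27) → 34
34 + A(79) → 113
C's leaf is at depth 2, giving a 2-bit codeword.

2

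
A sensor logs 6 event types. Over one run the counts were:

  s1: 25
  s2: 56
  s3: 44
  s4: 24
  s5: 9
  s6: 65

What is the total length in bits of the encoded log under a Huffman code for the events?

537

Merge the two smallest weights repeatedly:
combine s5(9), s4(24) → 33
combine s1(25), 33 → 58
combine s3(44), s2(56) → 100
combine 58, s6(65) → 123
combine 100, 123 → 223
The encoded length is the sum of every internal node's weight: 33 + 58 + 100 + 123 + 223 = 537 bits.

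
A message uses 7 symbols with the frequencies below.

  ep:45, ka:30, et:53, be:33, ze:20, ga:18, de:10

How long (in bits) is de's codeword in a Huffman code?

4

Repeatedly merge the two smallest:
combine de(10), ga(18) → 28
combine ze(20), 28 → 48
combine ka(30), be(33) → 63
combine ep(45), 48 → 93
combine et(53), 63 → 116
combine 93, 116 → 209
de's leaf is at depth 4, giving a 4-bit codeword.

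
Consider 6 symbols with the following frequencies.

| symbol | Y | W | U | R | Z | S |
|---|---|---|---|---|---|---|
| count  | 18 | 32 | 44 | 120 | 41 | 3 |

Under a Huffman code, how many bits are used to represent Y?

Repeatedly merge the two smallest:
merge S(3) and Y(18): 21
merge 21 and W(32): 53
merge Z(41) and U(44): 85
merge 53 and 85: 138
merge R(120) and 138: 258
Y sits 4 levels below the root, so its codeword is 4 bits.

4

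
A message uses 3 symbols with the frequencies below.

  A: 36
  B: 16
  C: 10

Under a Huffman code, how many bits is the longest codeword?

Merge the two lowest-weight nodes at each step:
merge C(10) and B(16): 26
merge 26 and A(36): 62
Maximum depth reached is 2.

2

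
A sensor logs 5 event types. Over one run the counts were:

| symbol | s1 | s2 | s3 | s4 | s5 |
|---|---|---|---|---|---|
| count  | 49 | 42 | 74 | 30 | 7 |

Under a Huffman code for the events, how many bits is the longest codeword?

Merge the two lowest-weight nodes at each step:
merge s5(7) and s4(30): 37
merge 37 and s2(42): 79
merge s1(49) and s3(74): 123
merge 79 and 123: 202
Maximum depth reached is 3.

3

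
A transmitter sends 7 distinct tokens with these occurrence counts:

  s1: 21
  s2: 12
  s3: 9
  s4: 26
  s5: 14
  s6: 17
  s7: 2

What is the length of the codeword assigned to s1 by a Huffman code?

2

Huffman merges, smallest pair first:
merge s7(2) and s3(9): 11
merge 11 and s2(12): 23
merge s5(14) and s6(17): 31
merge s1(21) and 23: 44
merge s4(26) and 31: 57
merge 44 and 57: 101
s1 sits 2 levels below the root, so its codeword is 2 bits.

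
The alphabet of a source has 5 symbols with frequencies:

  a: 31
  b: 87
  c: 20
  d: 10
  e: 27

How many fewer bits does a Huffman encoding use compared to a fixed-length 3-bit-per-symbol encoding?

175

Fixed-length: 3 bits × 175 symbols = 525 bits.
Huffman merges:
merge d(10) and c(20): 30
merge e(27) and 30: 57
merge a(31) and 57: 88
merge b(87) and 88: 175
Huffman total = 30 + 57 + 88 + 175 = 350 bits.
Saving = 525 − 350 = 175 bits.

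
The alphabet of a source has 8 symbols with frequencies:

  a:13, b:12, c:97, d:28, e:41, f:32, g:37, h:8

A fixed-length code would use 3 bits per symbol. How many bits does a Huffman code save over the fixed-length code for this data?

Fixed-length: 3 bits × 268 symbols = 804 bits.
Huffman merges:
combine h(8), b(12) → 20
combine a(13), 20 → 33
combine d(28), f(32) → 60
combine 33, g(37) → 70
combine e(41), 60 → 101
combine 70, c(97) → 167
combine 101, 167 → 268
Huffman total = 20 + 33 + 60 + 70 + 101 + 167 + 268 = 719 bits.
Saving = 804 − 719 = 85 bits.

85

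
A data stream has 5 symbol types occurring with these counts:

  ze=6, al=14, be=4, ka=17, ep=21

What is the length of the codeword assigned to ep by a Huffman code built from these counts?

2

Repeatedly merge the two smallest:
merge be(4) and ze(6): 10
merge 10 and al(14): 24
merge ka(17) and ep(21): 38
merge 24 and 38: 62
The subtree containing ep is merged 2 times, so code length = 2.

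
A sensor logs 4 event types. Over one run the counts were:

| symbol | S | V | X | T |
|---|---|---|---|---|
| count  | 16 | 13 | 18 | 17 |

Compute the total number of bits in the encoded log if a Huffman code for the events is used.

Merge the two smallest weights repeatedly:
combine V(13), S(16) → 29
combine T(17), X(18) → 35
combine 29, 35 → 64
Each symbol's bit-cost is frequency × depth; summing gives 128 bits (equivalently 29 + 35 + 64).

128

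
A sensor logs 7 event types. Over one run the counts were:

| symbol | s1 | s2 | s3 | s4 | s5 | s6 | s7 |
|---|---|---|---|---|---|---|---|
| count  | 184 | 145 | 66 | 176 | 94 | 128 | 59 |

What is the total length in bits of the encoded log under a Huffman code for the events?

2321

Greedily combine the two least-frequent nodes:
s7(59) + s3(66) → 125
s5(94) + 125 → 219
s6(128) + s2(145) → 273
s4(176) + s1(184) → 360
219 + 273 → 492
360 + 492 → 852
Total encoded bits = sum of merged weights = 125 + 219 + 273 + 360 + 492 + 852 = 2321.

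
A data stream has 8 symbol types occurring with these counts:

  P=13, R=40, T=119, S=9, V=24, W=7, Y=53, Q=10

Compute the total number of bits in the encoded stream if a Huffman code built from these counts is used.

665

Merge the two smallest weights repeatedly:
W(7) + S(9) → 16
Q(10) + P(13) → 23
16 + 23 → 39
V(24) + 39 → 63
R(40) + Y(53) → 93
63 + 93 → 156
T(119) + 156 → 275
Each symbol's bit-cost is frequency × depth; summing gives 665 bits (equivalently 16 + 23 + 39 + 63 + 93 + 156 + 275).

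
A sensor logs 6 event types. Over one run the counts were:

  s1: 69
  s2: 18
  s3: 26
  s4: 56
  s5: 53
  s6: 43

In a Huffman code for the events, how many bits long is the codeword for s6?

3

Repeatedly merge the two smallest:
merge s2(18) and s3(26): 44
merge s6(43) and 44: 87
merge s5(53) and s4(56): 109
merge s1(69) and 87: 156
merge 109 and 156: 265
The subtree containing s6 is merged 3 times, so code length = 3.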